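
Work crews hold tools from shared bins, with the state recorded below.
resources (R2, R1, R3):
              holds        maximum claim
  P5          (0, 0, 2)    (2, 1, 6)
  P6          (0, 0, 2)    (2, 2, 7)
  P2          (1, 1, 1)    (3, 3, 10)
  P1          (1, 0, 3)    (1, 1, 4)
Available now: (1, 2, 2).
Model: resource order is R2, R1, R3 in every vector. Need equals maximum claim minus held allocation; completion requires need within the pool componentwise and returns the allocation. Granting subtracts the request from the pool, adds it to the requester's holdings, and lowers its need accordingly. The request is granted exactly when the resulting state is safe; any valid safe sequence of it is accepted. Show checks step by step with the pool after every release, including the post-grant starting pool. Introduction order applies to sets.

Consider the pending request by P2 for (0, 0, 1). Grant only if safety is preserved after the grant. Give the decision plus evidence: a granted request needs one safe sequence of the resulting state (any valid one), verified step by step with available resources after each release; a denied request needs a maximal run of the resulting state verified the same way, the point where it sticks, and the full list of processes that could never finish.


GRANT: granting preserves safety; a valid post-grant sequence is P1, P5, P6, P2.
Key observation: the transfer keeps a workable pool ((1, 2, 1)); P1 starts the safe sequence.
Step-by-step check of the post-grant state:
  pool = (1, 2, 1)
  run P1 (needs (0, 1, 1), free (1, 2, 1)); after release of (1, 0, 3) the pool is (2, 2, 4)
  run P5 (needs (2, 1, 4), free (2, 2, 4)); after release of (0, 0, 2) the pool is (2, 2, 6)
  run P6 (needs (2, 2, 5), free (2, 2, 6)); after release of (0, 0, 2) the pool is (2, 2, 8)
  run P2 (needs (2, 2, 8), free (2, 2, 8)); after release of (1, 1, 2) the pool is (3, 3, 10)


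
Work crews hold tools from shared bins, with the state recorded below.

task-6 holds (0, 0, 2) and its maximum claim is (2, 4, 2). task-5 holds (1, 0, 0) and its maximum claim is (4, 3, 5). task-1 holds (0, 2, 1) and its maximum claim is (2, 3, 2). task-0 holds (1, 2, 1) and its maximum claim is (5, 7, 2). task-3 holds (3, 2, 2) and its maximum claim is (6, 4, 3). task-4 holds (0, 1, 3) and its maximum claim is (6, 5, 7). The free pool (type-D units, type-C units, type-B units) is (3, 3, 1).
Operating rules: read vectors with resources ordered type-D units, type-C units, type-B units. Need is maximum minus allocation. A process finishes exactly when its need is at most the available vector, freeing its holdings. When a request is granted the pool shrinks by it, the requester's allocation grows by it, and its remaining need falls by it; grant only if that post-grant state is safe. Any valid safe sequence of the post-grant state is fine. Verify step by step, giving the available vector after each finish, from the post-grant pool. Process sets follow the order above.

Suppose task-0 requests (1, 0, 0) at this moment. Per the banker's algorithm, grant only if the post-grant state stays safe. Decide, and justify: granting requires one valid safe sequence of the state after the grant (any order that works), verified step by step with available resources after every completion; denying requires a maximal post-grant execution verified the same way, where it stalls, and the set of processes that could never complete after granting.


DENY — the pretend-granted state is unsafe.
Key observation: the pool after task-1, task-6 is (2, 5, 4); every surviving request exceeds it in type-D units, so progress ends there.
Pretend the grant happened; the run task-1, task-6 goes as far as possible. Verifying each step:
  pool = (2, 3, 1)
  task-1: need (2, 1, 1) fits (2, 3, 1); releases (0, 2, 1), pool now (2, 5, 2)
  task-6: need (2, 4, 0) fits (2, 5, 2); releases (0, 0, 2), pool now (2, 5, 4)
  task-5 still needs (3, 3, 5) but only (2, 5, 4) is free — short on type-D units and type-B units
  task-0 still needs (3, 5, 1) but only (2, 5, 4) is free — short on type-D units
  task-3 still needs (3, 2, 1) but only (2, 5, 4) is free — short on type-D units
  task-4 still needs (6, 4, 4) but only (2, 5, 4) is free — short on type-D units
Post-grant, the permanently blocked set is task-5, task-0, task-3 and task-4.


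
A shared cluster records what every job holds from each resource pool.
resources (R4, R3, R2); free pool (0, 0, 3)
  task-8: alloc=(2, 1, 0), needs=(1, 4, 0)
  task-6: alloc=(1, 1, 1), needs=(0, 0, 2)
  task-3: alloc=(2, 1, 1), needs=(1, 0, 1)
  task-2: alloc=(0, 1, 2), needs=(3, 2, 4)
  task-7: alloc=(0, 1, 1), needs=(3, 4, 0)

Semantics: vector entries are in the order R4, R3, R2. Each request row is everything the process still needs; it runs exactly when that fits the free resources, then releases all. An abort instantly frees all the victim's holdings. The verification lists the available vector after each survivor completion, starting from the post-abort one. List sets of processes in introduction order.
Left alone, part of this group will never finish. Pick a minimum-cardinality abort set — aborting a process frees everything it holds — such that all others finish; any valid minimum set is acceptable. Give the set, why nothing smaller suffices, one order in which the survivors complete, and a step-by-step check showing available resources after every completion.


Minimum abort set: task-8.
Key observation: task-7 had no path to completion before; after the abort of task-8 ((2, 1, 0) returned), step 4 is where it fits.
Minimality: the empty abort set fails — the state is deadlocked as it stands.
The survivors complete as task-3, task-6, task-2, task-7. Check, step by step (starting from the post-abort pool):
  pool = (2, 1, 3)
  task-3 needs (1, 0, 1) <= (2, 1, 3) -> finishes; pool += (2, 1, 1) = (4, 2, 4)
  task-6 needs (0, 0, 2) <= (4, 2, 4) -> finishes; pool += (1, 1, 1) = (5, 3, 5)
  task-2 needs (3, 2, 4) <= (5, 3, 5) -> finishes; pool += (0, 1, 2) = (5, 4, 7)
  task-7 needs (3, 4, 0) <= (5, 4, 7) -> finishes; pool += (0, 1, 1) = (5, 5, 8)


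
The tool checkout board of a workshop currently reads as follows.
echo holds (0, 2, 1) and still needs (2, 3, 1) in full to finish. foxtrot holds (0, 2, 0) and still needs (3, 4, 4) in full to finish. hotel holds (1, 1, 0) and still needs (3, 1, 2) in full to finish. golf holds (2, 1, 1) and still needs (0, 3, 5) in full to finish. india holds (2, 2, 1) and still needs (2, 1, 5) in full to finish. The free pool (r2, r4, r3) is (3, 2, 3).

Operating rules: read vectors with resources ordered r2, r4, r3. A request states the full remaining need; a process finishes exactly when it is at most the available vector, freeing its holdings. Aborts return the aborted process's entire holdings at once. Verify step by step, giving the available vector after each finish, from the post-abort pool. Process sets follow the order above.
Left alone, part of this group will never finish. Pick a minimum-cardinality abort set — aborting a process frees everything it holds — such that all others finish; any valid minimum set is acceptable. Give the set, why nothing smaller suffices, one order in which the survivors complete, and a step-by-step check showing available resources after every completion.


The answer: abort golf.
Key observation: india had no path to completion before; after the abort of golf ((2, 1, 1) returned), step 2 is where it fits.
Why nothing smaller works: aborting no one leaves the state deadlocked as given.
Survivors finish in the order: echo, india, foxtrot, hotel. Step-by-step check (pool after the aborts first):
  pool = (5, 3, 4)
  echo: need (2, 3, 1) fits (5, 3, 4); releases (0, 2, 1), pool now (5, 5, 5)
  india: need (2, 1, 5) fits (5, 5, 5); releases (2, 2, 1), pool now (7, 7, 6)
  foxtrot: need (3, 4, 4) fits (7, 7, 6); releases (0, 2, 0), pool now (7, 9, 6)
  hotel: need (3, 1, 2) fits (7, 9, 6); releases (1, 1, 0), pool now (8, 10, 6)


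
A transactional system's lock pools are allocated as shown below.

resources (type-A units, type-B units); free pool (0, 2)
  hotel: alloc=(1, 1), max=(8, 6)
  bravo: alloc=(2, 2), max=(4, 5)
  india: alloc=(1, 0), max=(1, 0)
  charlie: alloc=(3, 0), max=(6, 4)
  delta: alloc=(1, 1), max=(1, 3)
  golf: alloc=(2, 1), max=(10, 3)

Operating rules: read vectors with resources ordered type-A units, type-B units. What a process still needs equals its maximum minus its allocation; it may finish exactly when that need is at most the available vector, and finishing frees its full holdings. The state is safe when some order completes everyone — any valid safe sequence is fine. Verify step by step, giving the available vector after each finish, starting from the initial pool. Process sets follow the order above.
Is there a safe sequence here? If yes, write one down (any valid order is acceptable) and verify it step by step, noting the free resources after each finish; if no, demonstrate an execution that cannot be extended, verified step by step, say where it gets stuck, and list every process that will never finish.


SAFE. One safe sequence: india, delta, bravo, charlie, hotel, golf.
Key observation: at delta the run first touches a limit — (0, 2) against (1, 2), exact on a resource it actually requests.
Check, step by step:
  pool = (0, 2)
  india: need (0, 0) fits (0, 2); releases (1, 0), pool now (1, 2)
  delta: need (0, 2) fits (1, 2); releases (1, 1), pool now (2, 3)
  bravo: need (2, 3) fits (2, 3); releases (2, 2), pool now (4, 5)
  charlie: need (3, 4) fits (4, 5); releases (3, 0), pool now (7, 5)
  hotel: need (7, 5) fits (7, 5); releases (1, 1), pool now (8, 6)
  golf: need (8, 2) fits (8, 6); releases (2, 1), pool now (10, 7)


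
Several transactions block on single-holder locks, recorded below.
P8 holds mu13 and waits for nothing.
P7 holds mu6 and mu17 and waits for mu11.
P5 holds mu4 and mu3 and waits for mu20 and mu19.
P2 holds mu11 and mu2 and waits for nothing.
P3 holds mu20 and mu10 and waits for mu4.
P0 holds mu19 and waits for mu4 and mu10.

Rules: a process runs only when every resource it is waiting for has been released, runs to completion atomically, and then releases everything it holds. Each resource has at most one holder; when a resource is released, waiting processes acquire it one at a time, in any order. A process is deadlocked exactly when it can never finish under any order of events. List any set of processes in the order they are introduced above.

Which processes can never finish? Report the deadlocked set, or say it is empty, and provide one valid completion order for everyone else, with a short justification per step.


Deadlocked set: P5, P3 and P0.
Key observation: the knot is the closed ring of waits P5 -> P3 -> P5; P0 is caught in further circular waits.
The rest can finish in the order P2, P8, P7.
Walking it through:
  P2: no waits; runs immediately, freeing mu11 and mu2
  P8: no waits; runs immediately, freeing mu13
  run P7 (all its waits — mu11 — are resolved); releases mu6 and mu17


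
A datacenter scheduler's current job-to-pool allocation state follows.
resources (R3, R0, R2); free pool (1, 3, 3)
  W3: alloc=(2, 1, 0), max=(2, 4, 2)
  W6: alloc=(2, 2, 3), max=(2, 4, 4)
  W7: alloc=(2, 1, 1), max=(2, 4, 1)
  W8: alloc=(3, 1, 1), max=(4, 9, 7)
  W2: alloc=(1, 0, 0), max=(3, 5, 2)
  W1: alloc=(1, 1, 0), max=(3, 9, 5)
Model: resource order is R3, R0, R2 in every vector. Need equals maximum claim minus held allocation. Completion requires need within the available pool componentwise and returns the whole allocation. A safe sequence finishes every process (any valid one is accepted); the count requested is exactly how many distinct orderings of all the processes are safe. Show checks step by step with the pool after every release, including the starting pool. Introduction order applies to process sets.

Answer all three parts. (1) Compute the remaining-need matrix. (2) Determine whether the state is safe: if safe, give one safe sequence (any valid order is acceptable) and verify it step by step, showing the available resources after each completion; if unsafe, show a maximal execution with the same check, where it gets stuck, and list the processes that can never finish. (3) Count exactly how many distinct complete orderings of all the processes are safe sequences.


(1) Need matrix, components ordered R3, R0, R2:
  W3: (0, 3, 2)
  W6: (0, 2, 1)
  W7: (0, 3, 0)
  W8: (1, 8, 6)
  W2: (2, 5, 2)
  W1: (2, 8, 5)
(2) UNSAFE — no complete ordering exists.
Key observation: no order helps: past W7, W6, W2, W3, the free pool tops out at (8, 7, 7), below what each blocked process needs in R0.
Going as far as possible: W7, W6, W2, W3; after that, nothing fits. Check, step by step:
  pool = (1, 3, 3)
  W7 needs (0, 3, 0) <= (1, 3, 3) -> finishes; pool += (2, 1, 1) = (3, 4, 4)
  W6 needs (0, 2, 1) <= (3, 4, 4) -> finishes; pool += (2, 2, 3) = (5, 6, 7)
  W2 needs (2, 5, 2) <= (5, 6, 7) -> finishes; pool += (1, 0, 0) = (6, 6, 7)
  W3 needs (0, 3, 2) <= (6, 6, 7) -> finishes; pool += (2, 1, 0) = (8, 7, 7)
  blocked: W8 wants (1, 8, 6), pool (8, 7, 7) — not enough R0
  blocked: W1 wants (2, 8, 5), pool (8, 7, 7) — not enough R0
Never able to finish: W8 and W1.
(3) The exact count: 0 of the possible complete orderings are safe sequences.


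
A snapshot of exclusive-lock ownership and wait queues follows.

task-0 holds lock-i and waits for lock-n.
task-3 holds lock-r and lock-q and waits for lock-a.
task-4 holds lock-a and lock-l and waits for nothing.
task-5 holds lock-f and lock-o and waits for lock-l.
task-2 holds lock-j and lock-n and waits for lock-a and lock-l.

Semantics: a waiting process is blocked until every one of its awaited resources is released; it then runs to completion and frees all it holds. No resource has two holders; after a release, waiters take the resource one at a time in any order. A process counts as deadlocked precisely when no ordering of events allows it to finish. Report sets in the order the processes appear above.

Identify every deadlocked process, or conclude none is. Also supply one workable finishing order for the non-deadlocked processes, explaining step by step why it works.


Nothing here is deadlocked.
Key observation: the wait graph is acyclic; completion cascades from the unblocked processes through everyone else.
One completion order for the rest: task-4, task-2, task-5, task-3, task-0.
Check, step by step:
  task-4: no waits; runs immediately, freeing lock-a and lock-l
  task-2: everything it awaited (lock-a and lock-l) is free; runs, freeing lock-j and lock-n
  task-5: everything it awaited (lock-l) is free; runs, freeing lock-f and lock-o
  task-3: everything it awaited (lock-a) is free; runs, freeing lock-r and lock-q
  task-0: everything it awaited (lock-n) is free; runs, freeing lock-i


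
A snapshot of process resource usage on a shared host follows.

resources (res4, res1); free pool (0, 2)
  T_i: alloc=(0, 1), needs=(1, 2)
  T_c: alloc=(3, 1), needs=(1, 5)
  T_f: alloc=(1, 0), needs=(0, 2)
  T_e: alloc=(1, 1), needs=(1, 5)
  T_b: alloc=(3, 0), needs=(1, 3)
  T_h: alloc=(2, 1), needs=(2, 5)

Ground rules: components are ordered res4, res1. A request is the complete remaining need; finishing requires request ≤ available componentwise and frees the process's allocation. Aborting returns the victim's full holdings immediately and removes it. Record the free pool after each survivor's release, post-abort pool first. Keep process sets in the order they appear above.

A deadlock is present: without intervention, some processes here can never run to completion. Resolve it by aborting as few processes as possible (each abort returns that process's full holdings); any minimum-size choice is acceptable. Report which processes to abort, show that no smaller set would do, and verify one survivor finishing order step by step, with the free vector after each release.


Abort T_c and T_e.
Key observation: no ordering could ever have run T_h before the abort of T_c and T_e; with (4, 2) back in the pool it fits at step 2.
No one abort is enough; case by case: T_i alone leaves T_c blocked (short on res1); T_c alone leaves T_e blocked (short on res1); T_f alone leaves T_c blocked (short on res1); T_e alone leaves T_c blocked (short on res1); T_b alone leaves T_c blocked (short on res1); T_h alone leaves T_c blocked (short on res1).
The survivors complete as T_i, T_h, T_f, T_b. Check, step by step (starting from the post-abort pool):
  pool = (4, 4)
  T_i: need (1, 2) fits (4, 4); releases (0, 1), pool now (4, 5)
  T_h: need (2, 5) fits (4, 5); releases (2, 1), pool now (6, 6)
  T_f: need (0, 2) fits (6, 6); releases (1, 0), pool now (7, 6)
  T_b: need (1, 3) fits (7, 6); releases (3, 0), pool now (10, 6)


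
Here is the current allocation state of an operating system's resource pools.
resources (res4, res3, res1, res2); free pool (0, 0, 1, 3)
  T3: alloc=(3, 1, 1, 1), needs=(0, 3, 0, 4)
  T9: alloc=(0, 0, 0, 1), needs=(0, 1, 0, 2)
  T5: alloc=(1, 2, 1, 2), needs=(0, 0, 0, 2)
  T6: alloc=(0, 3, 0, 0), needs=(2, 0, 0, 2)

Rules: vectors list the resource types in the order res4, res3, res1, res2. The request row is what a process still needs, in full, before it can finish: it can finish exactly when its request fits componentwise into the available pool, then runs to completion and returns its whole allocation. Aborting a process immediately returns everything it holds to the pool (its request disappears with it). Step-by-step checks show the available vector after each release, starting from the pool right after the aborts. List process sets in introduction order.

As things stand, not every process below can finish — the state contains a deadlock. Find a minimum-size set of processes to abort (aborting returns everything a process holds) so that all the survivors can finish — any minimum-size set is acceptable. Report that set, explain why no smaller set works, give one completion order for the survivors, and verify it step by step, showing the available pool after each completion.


Minimum abort set: T3.
Key observation: no ordering could ever have run T6 before the abort of T3; with (3, 1, 1, 1) back in the pool it fits at step 3.
No smaller set exists: with zero aborts the deadlock remains.
The survivors complete as T9, T5, T6. Walking it through (starting from the post-abort pool):
  pool = (3, 1, 2, 4)
  T9: need (0, 1, 0, 2) fits (3, 1, 2, 4); releases (0, 0, 0, 1), pool now (3, 1, 2, 5)
  T5: need (0, 0, 0, 2) fits (3, 1, 2, 5); releases (1, 2, 1, 2), pool now (4, 3, 3, 7)
  T6: need (2, 0, 0, 2) fits (4, 3, 3, 7); releases (0, 3, 0, 0), pool now (4, 6, 3, 7)


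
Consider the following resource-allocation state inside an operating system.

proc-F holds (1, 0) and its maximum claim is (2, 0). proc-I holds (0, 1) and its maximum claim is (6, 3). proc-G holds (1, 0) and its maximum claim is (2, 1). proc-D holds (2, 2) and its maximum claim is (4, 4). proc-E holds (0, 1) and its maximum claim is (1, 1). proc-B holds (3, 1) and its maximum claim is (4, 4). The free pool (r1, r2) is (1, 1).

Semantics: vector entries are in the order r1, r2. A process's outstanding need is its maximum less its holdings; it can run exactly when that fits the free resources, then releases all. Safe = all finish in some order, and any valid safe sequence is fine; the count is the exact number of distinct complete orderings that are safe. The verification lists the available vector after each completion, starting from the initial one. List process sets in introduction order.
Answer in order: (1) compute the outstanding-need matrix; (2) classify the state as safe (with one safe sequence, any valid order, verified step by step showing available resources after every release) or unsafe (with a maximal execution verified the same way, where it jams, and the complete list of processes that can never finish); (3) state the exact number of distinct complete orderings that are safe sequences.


(1) Need matrix, components ordered r1, r2:
  proc-F: (1, 0)
  proc-I: (6, 2)
  proc-G: (1, 1)
  proc-D: (2, 2)
  proc-E: (1, 0)
  proc-B: (1, 3)
(2) SAFE, for example via the order proc-G, proc-E, proc-D, proc-B, proc-F, proc-I.
Key observation: reading the order forward, proc-G is the first process whose need (1, 1) meets the free pool (1, 1) exactly on a resource it requests.
Check, step by step:
  pool = (1, 1)
  proc-G needs (1, 1) <= (1, 1) -> finishes; pool += (1, 0) = (2, 1)
  proc-E needs (1, 0) <= (2, 1) -> finishes; pool += (0, 1) = (2, 2)
  proc-D needs (2, 2) <= (2, 2) -> finishes; pool += (2, 2) = (4, 4)
  proc-B needs (1, 3) <= (4, 4) -> finishes; pool += (3, 1) = (7, 5)
  proc-F needs (1, 0) <= (7, 5) -> finishes; pool += (1, 0) = (8, 5)
  proc-I needs (6, 2) <= (8, 5) -> finishes; pool += (0, 1) = (8, 6)
(3) Precisely 18 of the possible complete orderings are safe sequences.


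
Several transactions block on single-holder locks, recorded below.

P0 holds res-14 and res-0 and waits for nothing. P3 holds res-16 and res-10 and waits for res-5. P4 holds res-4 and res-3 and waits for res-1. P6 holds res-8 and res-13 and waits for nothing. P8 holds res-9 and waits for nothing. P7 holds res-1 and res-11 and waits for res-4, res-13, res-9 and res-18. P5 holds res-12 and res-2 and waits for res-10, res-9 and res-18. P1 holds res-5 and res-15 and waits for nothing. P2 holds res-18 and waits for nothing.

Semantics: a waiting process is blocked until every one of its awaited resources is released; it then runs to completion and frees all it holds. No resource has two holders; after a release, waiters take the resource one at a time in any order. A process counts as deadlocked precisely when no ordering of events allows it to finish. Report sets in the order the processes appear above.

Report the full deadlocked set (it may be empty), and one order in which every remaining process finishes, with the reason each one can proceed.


Deadlocked: P4 and P7.
Key observation: the knot is the closed ring of waits P4 -> P7 -> P4; no other process is dragged down with it.
One completion order for the rest: P1, P3, P0, P2, P8, P5, P6.
Check, step by step:
  P1: no waits; runs immediately, freeing res-5 and res-15
  P3 waits on res-5 — all released -> runs and releases res-16 and res-10
  P0: no waits; runs immediately, freeing res-14 and res-0
  P2: no waits; runs immediately, freeing res-18
  P8: no waits; runs immediately, freeing res-9
  P5 waits on res-10, res-9 and res-18 — all released -> runs and releases res-12 and res-2
  P6: no waits; runs immediately, freeing res-8 and res-13


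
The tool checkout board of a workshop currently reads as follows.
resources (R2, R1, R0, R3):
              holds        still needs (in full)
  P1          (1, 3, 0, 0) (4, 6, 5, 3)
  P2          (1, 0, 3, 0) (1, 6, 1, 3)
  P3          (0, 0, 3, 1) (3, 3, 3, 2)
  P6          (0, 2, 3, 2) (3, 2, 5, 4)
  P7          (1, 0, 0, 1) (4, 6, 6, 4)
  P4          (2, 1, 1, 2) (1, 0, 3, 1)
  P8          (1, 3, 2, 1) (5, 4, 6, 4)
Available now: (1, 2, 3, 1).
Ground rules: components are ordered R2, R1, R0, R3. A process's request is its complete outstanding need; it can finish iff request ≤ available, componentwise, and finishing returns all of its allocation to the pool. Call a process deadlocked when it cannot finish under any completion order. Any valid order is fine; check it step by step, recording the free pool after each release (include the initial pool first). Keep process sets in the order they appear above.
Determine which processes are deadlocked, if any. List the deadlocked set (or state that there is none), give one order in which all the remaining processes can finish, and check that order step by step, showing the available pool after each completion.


Deadlocked set: P1, P2, P7 and P8.
Key observation: after P4, P3, P6 the pool peaks at (3, 5, 10, 6), and each blocked process is short somewhere: P1 on R2, R1; P2 on R1; P7 on R2, R1; P8 on R2.
One completion order for the rest: P4, P3, P6. Step-by-step check:
  pool = (1, 2, 3, 1)
  P4 needs (1, 0, 3, 1) <= (1, 2, 3, 1) -> finishes; pool += (2, 1, 1, 2) = (3, 3, 4, 3)
  P3 needs (3, 3, 3, 2) <= (3, 3, 4, 3) -> finishes; pool += (0, 0, 3, 1) = (3, 3, 7, 4)
  P6 needs (3, 2, 5, 4) <= (3, 3, 7, 4) -> finishes; pool += (0, 2, 3, 2) = (3, 5, 10, 6)
The blocked processes can never fit:
  P1 cannot run: need (4, 6, 5, 3) vs free (3, 5, 10, 6) (insufficient R2 and R1)
  P2 cannot run: need (1, 6, 1, 3) vs free (3, 5, 10, 6) (insufficient R1)
  P7 cannot run: need (4, 6, 6, 4) vs free (3, 5, 10, 6) (insufficient R2 and R1)
  P8 cannot run: need (5, 4, 6, 4) vs free (3, 5, 10, 6) (insufficient R2)


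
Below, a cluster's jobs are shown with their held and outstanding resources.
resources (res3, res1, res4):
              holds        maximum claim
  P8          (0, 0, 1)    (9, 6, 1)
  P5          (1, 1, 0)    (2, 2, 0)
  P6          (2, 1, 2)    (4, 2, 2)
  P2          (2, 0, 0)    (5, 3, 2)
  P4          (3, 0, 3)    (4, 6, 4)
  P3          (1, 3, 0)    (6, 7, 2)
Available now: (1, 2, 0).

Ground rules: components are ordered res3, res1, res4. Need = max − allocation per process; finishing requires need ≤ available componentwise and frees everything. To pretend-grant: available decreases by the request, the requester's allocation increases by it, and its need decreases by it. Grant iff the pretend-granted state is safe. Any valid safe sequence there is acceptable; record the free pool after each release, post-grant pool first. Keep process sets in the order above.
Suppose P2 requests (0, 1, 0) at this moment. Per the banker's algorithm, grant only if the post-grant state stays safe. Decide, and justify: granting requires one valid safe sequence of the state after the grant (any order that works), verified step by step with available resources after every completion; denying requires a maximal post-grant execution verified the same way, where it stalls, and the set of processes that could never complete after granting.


GRANT. The post-grant state is safe; one safe sequence: P5, P6, P2, P3, P4, P8.
Key observation: granting shrinks the pool to (1, 1, 0), yet P5 still fits and the chain goes through.
Verifying the post-grant state step by step:
  pool = (1, 1, 0)
  P5 needs (1, 1, 0) <= (1, 1, 0) -> finishes; pool += (1, 1, 0) = (2, 2, 0)
  P6 needs (2, 1, 0) <= (2, 2, 0) -> finishes; pool += (2, 1, 2) = (4, 3, 2)
  P2 needs (3, 2, 2) <= (4, 3, 2) -> finishes; pool += (2, 1, 0) = (6, 4, 2)
  P3 needs (5, 4, 2) <= (6, 4, 2) -> finishes; pool += (1, 3, 0) = (7, 7, 2)
  P4 needs (1, 6, 1) <= (7, 7, 2) -> finishes; pool += (3, 0, 3) = (10, 7, 5)
  P8 needs (9, 6, 0) <= (10, 7, 5) -> finishes; pool += (0, 0, 1) = (10, 7, 6)


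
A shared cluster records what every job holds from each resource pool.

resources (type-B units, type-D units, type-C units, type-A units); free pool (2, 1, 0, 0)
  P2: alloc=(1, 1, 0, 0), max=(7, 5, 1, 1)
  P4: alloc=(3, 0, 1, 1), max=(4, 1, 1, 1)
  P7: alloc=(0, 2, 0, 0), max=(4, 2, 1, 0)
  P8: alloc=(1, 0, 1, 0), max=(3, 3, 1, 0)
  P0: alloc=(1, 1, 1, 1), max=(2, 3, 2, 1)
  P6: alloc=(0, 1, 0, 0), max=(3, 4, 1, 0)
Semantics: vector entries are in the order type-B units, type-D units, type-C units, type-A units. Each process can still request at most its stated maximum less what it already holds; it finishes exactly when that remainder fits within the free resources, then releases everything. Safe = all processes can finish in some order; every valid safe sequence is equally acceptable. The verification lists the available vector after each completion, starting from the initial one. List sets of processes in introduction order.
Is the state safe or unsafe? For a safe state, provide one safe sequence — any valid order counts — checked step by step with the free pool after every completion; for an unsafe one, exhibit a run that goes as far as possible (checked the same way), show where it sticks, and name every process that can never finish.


SAFE, for example via the order P4, P7, P0, P6, P8, P2.
Key observation: the first exact fit in this order is P4 — it needs (1, 1, 0, 0) with (2, 1, 0, 0) free, meeting a requested resource to the last unit.
Step-by-step check:
  pool = (2, 1, 0, 0)
  P4: need (1, 1, 0, 0) fits (2, 1, 0, 0); releases (3, 0, 1, 1), pool now (5, 1, 1, 1)
  P7: need (4, 0, 1, 0) fits (5, 1, 1, 1); releases (0, 2, 0, 0), pool now (5, 3, 1, 1)
  P0: need (1, 2, 1, 0) fits (5, 3, 1, 1); releases (1, 1, 1, 1), pool now (6, 4, 2, 2)
  P6: need (3, 3, 1, 0) fits (6, 4, 2, 2); releases (0, 1, 0, 0), pool now (6, 5, 2, 2)
  P8: need (2, 3, 0, 0) fits (6, 5, 2, 2); releases (1, 0, 1, 0), pool now (7, 5, 3, 2)
  P2: need (6, 4, 1, 1) fits (7, 5, 3, 2); releases (1, 1, 0, 0), pool now (8, 6, 3, 2)


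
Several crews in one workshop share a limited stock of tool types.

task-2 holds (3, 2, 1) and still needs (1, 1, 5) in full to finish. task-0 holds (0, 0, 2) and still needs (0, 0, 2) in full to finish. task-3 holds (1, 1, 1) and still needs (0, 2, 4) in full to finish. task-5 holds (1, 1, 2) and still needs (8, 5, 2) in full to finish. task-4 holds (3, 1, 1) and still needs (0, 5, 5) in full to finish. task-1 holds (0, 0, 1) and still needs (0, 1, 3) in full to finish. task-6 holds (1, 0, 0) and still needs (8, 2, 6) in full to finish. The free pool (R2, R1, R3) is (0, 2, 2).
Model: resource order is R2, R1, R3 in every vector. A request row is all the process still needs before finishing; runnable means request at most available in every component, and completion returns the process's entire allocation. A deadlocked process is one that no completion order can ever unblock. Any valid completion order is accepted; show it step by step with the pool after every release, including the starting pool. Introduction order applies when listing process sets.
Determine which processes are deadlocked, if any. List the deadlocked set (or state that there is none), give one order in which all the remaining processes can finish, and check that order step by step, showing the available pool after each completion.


Deadlocked: task-5 and task-6.
Key observation: once task-0, task-3, task-2, task-4, task-1 finish, the pool peaks at (7, 6, 8) — and every remaining process still needs more R2 than that.
One completion order for the rest: task-0, task-3, task-2, task-4, task-1. Verifying each step:
  pool = (0, 2, 2)
  task-0 needs (0, 0, 2) <= (0, 2, 2) -> finishes; pool += (0, 0, 2) = (0, 2, 4)
  task-3 needs (0, 2, 4) <= (0, 2, 4) -> finishes; pool += (1, 1, 1) = (1, 3, 5)
  task-2 needs (1, 1, 5) <= (1, 3, 5) -> finishes; pool += (3, 2, 1) = (4, 5, 6)
  task-4 needs (0, 5, 5) <= (4, 5, 6) -> finishes; pool += (3, 1, 1) = (7, 6, 7)
  task-1 needs (0, 1, 3) <= (7, 6, 7) -> finishes; pool += (0, 0, 1) = (7, 6, 8)
The blocked processes can never fit:
  blocked: task-5 wants (8, 5, 2), pool (7, 6, 8) — not enough R2
  blocked: task-6 wants (8, 2, 6), pool (7, 6, 8) — not enough R2


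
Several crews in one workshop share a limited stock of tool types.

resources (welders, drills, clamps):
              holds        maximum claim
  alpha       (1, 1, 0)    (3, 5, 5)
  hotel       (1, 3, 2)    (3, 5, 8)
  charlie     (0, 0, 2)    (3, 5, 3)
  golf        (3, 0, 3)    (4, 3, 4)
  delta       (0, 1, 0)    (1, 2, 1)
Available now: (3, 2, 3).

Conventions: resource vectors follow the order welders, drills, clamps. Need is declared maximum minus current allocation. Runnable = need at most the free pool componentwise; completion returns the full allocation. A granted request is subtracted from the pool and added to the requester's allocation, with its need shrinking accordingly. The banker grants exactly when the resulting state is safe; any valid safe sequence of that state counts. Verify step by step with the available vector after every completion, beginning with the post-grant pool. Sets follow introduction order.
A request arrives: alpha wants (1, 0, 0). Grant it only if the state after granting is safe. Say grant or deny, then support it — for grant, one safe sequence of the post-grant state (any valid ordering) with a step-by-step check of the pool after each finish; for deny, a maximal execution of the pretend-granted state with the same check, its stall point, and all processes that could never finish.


GRANT. The post-grant state is safe; one safe sequence: delta, golf, hotel, charlie, alpha.
Key observation: post-grant, (2, 2, 3) remains, and an order beginning with delta completes everyone.
Verifying the post-grant state step by step:
  pool = (2, 2, 3)
  delta needs (1, 1, 1) <= (2, 2, 3) -> finishes; pool += (0, 1, 0) = (2, 3, 3)
  golf needs (1, 3, 1) <= (2, 3, 3) -> finishes; pool += (3, 0, 3) = (5, 3, 6)
  hotel needs (2, 2, 6) <= (5, 3, 6) -> finishes; pool += (1, 3, 2) = (6, 6, 8)
  charlie needs (3, 5, 1) <= (6, 6, 8) -> finishes; pool += (0, 0, 2) = (6, 6, 10)
  alpha needs (1, 4, 5) <= (6, 6, 10) -> finishes; pool += (2, 1, 0) = (8, 7, 10)


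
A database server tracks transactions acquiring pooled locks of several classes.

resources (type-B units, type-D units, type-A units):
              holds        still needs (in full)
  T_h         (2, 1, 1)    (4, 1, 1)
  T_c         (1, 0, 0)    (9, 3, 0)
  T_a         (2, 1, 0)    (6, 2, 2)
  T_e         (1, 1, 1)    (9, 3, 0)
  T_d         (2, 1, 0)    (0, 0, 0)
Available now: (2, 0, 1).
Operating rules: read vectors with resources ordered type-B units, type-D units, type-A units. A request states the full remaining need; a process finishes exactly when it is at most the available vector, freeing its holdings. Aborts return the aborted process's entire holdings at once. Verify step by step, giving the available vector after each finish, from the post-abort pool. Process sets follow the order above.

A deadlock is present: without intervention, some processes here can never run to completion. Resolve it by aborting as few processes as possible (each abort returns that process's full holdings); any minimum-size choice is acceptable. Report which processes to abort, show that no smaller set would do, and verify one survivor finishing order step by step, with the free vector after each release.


Minimum abort set: T_e.
Key observation: no ordering could ever have run T_c before the abort of T_e; with (1, 1, 1) back in the pool it fits at step 4.
Why nothing smaller works: aborting no one leaves the state deadlocked as given.
The survivors complete as T_d, T_h, T_a, T_c. Check, step by step (starting from the post-abort pool):
  pool = (3, 1, 2)
  T_d: need (0, 0, 0) fits (3, 1, 2); releases (2, 1, 0), pool now (5, 2, 2)
  T_h: need (4, 1, 1) fits (5, 2, 2); releases (2, 1, 1), pool now (7, 3, 3)
  T_a: need (6, 2, 2) fits (7, 3, 3); releases (2, 1, 0), pool now (9, 4, 3)
  T_c: need (9, 3, 0) fits (9, 4, 3); releases (1, 0, 0), pool now (10, 4, 3)


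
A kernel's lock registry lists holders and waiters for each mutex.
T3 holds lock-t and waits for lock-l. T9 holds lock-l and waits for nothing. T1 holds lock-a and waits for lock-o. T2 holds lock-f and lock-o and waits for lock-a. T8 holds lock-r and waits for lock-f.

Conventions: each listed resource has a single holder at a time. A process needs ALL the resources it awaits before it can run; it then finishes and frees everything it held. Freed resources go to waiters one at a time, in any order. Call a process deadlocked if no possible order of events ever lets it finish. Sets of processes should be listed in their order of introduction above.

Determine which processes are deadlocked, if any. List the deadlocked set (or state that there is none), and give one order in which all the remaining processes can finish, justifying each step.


Deadlocked: T1, T2 and T8.
Key observation: T1 -> T2 -> T1 is a circular wait — nothing in it can go first; T8 waits into the deadlock from upstream.
A valid finishing order for the others: T9, T3.
Check, step by step:
  T9 waits on nothing -> runs at once and releases lock-l
  T3 waits on lock-l — all released -> runs and releases lock-t


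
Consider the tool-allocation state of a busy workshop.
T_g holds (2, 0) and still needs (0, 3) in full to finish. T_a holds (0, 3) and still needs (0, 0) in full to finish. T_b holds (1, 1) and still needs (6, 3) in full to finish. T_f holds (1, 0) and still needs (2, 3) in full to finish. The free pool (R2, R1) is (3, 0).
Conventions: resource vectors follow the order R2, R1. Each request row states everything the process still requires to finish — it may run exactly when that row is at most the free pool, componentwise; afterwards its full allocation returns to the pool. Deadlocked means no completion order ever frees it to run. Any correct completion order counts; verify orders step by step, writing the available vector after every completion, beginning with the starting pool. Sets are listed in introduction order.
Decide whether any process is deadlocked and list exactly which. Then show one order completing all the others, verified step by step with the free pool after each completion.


No process is deadlocked.
Key observation: starting with T_a, each completion frees enough for the next — no one is permanently blocked.
The rest can finish in the order T_a, T_g, T_f, T_b. Step-by-step check:
  pool = (3, 0)
  T_a needs (0, 0) <= (3, 0) -> finishes; pool += (0, 3) = (3, 3)
  T_g needs (0, 3) <= (3, 3) -> finishes; pool += (2, 0) = (5, 3)
  T_f needs (2, 3) <= (5, 3) -> finishes; pool += (1, 0) = (6, 3)
  T_b needs (6, 3) <= (6, 3) -> finishes; pool += (1, 1) = (7, 4)


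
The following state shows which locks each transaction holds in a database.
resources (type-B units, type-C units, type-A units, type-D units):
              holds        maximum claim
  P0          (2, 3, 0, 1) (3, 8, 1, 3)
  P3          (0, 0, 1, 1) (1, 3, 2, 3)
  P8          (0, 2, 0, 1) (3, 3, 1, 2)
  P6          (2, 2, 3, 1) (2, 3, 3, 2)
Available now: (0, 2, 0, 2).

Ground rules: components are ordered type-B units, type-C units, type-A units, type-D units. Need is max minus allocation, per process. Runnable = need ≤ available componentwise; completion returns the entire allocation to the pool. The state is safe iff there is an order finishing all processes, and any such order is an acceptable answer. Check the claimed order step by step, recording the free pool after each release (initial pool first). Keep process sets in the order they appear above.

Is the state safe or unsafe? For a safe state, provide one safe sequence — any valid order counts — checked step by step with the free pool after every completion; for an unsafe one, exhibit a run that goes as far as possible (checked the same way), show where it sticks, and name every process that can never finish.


UNSAFE — no complete ordering exists.
Key observation: after P6, P3 the pool peaks at (2, 4, 4, 4), and each blocked process is short somewhere: P0 on type-C units; P8 on type-B units.
The run P6, P3 cannot be extended any further. Walking it through:
  pool = (0, 2, 0, 2)
  run P6 (needs (0, 1, 0, 1), free (0, 2, 0, 2)); after release of (2, 2, 3, 1) the pool is (2, 4, 3, 3)
  run P3 (needs (1, 3, 1, 2), free (2, 4, 3, 3)); after release of (0, 0, 1, 1) the pool is (2, 4, 4, 4)
  P0 still needs (1, 5, 1, 2) but only (2, 4, 4, 4) is free — short on type-C units
  P8 still needs (3, 1, 1, 1) but only (2, 4, 4, 4) is free — short on type-B units
Processes that can never finish: P0 and P8.


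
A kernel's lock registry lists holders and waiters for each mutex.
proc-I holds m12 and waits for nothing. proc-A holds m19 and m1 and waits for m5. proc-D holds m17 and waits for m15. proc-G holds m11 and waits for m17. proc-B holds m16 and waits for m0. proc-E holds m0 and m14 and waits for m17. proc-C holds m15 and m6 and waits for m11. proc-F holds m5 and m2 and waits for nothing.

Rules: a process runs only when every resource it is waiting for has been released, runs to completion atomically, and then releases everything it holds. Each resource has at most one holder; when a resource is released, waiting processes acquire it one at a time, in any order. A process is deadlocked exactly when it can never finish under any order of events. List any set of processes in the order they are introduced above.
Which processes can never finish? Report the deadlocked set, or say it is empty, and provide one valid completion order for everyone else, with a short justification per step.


The deadlocked set is proc-D, proc-G, proc-B, proc-E and proc-C.
Key observation: the knot is the closed ring of waits proc-D -> proc-C -> proc-G -> proc-D; proc-B and proc-E wait into the deadlock from upstream.
One completion order for the rest: proc-I, proc-F, proc-A.
Verifying each step:
  proc-I: no waits; runs immediately, freeing m12
  proc-F: no waits; runs immediately, freeing m5 and m2
  proc-A waits on m5 — all released -> runs and releases m19 and m1
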